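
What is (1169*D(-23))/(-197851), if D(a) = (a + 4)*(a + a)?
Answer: -1021706/197851 ≈ -5.1640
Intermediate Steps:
D(a) = 2*a*(4 + a) (D(a) = (4 + a)*(2*a) = 2*a*(4 + a))
(1169*D(-23))/(-197851) = (1169*(2*(-23)*(4 - 23)))/(-197851) = (1169*(2*(-23)*(-19)))*(-1/197851) = (1169*874)*(-1/197851) = 1021706*(-1/197851) = -1021706/197851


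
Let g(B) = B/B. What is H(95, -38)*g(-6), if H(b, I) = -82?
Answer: -82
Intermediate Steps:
g(B) = 1
H(95, -38)*g(-6) = -82*1 = -82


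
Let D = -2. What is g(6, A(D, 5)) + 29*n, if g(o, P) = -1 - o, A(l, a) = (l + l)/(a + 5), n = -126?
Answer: -3661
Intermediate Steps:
A(l, a) = 2*l/(5 + a) (A(l, a) = (2*l)/(5 + a) = 2*l/(5 + a))
g(6, A(D, 5)) + 29*n = (-1 - 1*6) + 29*(-126) = (-1 - 6) - 3654 = -7 - 3654 = -3661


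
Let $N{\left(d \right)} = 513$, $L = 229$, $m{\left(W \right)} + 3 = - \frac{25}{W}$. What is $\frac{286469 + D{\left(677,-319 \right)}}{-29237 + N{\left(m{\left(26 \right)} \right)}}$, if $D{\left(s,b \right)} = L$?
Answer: $- \frac{143349}{14362} \approx -9.9811$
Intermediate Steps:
$m{\left(W \right)} = -3 - \frac{25}{W}$
$D{\left(s,b \right)} = 229$
$\frac{286469 + D{\left(677,-319 \right)}}{-29237 + N{\left(m{\left(26 \right)} \right)}} = \frac{286469 + 229}{-29237 + 513} = \frac{286698}{-28724} = 286698 \left(- \frac{1}{28724}\right) = - \frac{143349}{14362}$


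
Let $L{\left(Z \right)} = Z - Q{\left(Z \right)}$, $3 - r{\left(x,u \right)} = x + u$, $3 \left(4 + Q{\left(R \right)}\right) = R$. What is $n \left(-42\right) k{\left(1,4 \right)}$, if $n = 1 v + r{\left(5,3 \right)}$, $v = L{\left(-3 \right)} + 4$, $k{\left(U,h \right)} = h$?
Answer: $-168$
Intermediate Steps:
$Q{\left(R \right)} = -4 + \frac{R}{3}$
$r{\left(x,u \right)} = 3 - u - x$ ($r{\left(x,u \right)} = 3 - \left(x + u\right) = 3 - \left(u + x\right) = 3 - u - x$)
$L{\left(Z \right)} = 4 + \frac{2 Z}{3}$ ($L{\left(Z \right)} = Z - \left(-4 + \frac{Z}{3}\right) = 4 + \frac{2 Z}{3}$)
$v = 6$ ($v = \left(4 + \frac{2}{3} \left(-3\right)\right) + 4 = \left(4 - 2\right) + 4 = 2 + 4 = 6$)
$n = 1$ ($n = 1 \cdot 6 - 5 = 6 - 5 = 1$)
$n \left(-42\right) k{\left(1,4 \right)} = 1 \left(-42\right) 4 = \left(-42\right) 4 = -168$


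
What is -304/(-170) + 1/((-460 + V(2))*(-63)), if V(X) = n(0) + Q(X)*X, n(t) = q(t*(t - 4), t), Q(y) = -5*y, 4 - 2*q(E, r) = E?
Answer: 4577413/2559690 ≈ 1.7883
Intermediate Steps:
q(E, r) = 2 - E/2
n(t) = 2 - t*(-4 + t)/2 (n(t) = 2 - t*(t - 4)/2 = 2 - t*(-4 + t)/2)
V(X) = 2 - 5*X² (V(X) = (2 - ½*0*(-4 + 0)) + (-5*X)*X = (2 - ½*0*(-4)) - 5*X² = (2 + 0) - 5*X² = 2 - 5*X²)
-304/(-170) + 1/((-460 + V(2))*(-63)) = -304/(-170) + 1/(-460 + (2 - 5*2²)*(-63)) = -304*(-1/170) - 1/63/(-460 + (2 - 5*4)) = 152/85 - 1/63/(-460 + (2 - 20)) = 152/85 - 1/63/(-460 - 18) = 152/85 - 1/63/(-478) = 152/85 - 1/478*(-1/63) = 152/85 + 1/30114 = 4577413/2559690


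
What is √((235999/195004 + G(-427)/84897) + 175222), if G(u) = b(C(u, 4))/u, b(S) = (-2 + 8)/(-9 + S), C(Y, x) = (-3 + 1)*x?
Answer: 5*√2811735366503603229678391402377/20029098842382 ≈ 418.60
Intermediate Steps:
C(Y, x) = -2*x
b(S) = 6/(-9 + S)
G(u) = -6/(17*u) (G(u) = (6/(-9 - 2*4))/u = (6/(-9 - 8))/u = (6/(-17))/u = (6*(-1/17))/u = -6/(17*u))
√((235999/195004 + G(-427)/84897) + 175222) = √((235999/195004 - 6/17/(-427)/84897) + 175222) = √((235999*(1/195004) - 6/17*(-1/427)*(1/84897)) + 175222) = √((235999/195004 + (6/7259)*(1/84897)) + 175222) = √((235999/195004 + 2/205422441) + 175222) = √(48479491043567/40058197684764 + 175222) = √(7019125994210761175/40058197684764) = 5*√2811735366503603229678391402377/20029098842382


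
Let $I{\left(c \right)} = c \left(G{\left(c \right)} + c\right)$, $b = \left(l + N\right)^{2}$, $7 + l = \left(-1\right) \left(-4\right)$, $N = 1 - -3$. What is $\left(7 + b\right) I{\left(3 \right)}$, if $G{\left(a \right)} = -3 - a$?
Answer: $-72$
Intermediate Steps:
$N = 4$ ($N = 1 + 3 = 4$)
$l = -3$ ($l = -7 - -4 = -7 + 4 = -3$)
$b = 1$ ($b = \left(-3 + 4\right)^{2} = 1^{2} = 1$)
$I{\left(c \right)} = - 3 c$ ($I{\left(c \right)} = c \left(\left(-3 - c\right) + c\right) = c \left(-3\right) = - 3 c$)
$\left(7 + b\right) I{\left(3 \right)} = \left(7 + 1\right) \left(\left(-3\right) 3\right) = 8 \left(-9\right) = -72$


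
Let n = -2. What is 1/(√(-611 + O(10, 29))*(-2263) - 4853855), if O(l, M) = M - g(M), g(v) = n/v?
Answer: -140761795/683323767317769 + 4526*I*√122351/683323767317769 ≈ -2.06e-7 + 2.3168e-9*I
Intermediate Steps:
g(v) = -2/v
O(l, M) = M + 2/M (O(l, M) = M - (-2)/M = M + 2/M)
1/(√(-611 + O(10, 29))*(-2263) - 4853855) = 1/(√(-611 + (29 + 2/29))*(-2263) - 4853855) = 1/(√(-611 + 843/29)*(-2263) - 4853855) = 1/(√(-16876/29)*(-2263) - 4853855) = 1/((2*I*√122351/29)*(-2263) - 4853855) = 1/(-4526*I*√122351/29 - 4853855) = 1/(-4853855 - 4526*I*√122351/29)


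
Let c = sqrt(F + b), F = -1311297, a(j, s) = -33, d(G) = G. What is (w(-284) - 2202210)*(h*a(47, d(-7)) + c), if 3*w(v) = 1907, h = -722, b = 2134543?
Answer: -52454710066 - 6604723*sqrt(823246)/3 ≈ -5.4452e+10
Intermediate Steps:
w(v) = 1907/3 (w(v) = (1/3)*1907 = 1907/3)
c = sqrt(823246) (c = sqrt(-1311297 + 2134543) = sqrt(823246) ≈ 907.33)
(w(-284) - 2202210)*(h*a(47, d(-7)) + c) = (1907/3 - 2202210)*(-722*(-33) + sqrt(823246)) = -6604723*(23826 + sqrt(823246))/3 = -52454710066 - 6604723*sqrt(823246)/3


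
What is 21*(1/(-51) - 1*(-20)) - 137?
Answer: 4804/17 ≈ 282.59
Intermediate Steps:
21*(1/(-51) - 1*(-20)) - 137 = 21*(-1/51 + 20) - 137 = 21*(1019/51) - 137 = 7133/17 - 137 = 4804/17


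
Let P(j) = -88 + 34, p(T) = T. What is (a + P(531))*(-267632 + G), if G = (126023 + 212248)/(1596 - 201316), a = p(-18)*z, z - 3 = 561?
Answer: 272764542090033/99860 ≈ 2.7315e+9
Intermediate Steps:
z = 564 (z = 3 + 561 = 564)
P(j) = -54
a = -10152 (a = -18*564 = -10152)
G = -338271/199720 (G = 338271/(-199720) = 338271*(-1/199720) = -338271/199720 ≈ -1.6937)
(a + P(531))*(-267632 + G) = (-10152 - 54)*(-267632 - 338271/199720) = -10206*(-53451801311/199720) = 272764542090033/99860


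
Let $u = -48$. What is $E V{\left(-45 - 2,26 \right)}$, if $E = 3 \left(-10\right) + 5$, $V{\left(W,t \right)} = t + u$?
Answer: $550$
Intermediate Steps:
$V{\left(W,t \right)} = -48 + t$ ($V{\left(W,t \right)} = t - 48 = -48 + t$)
$E = -25$ ($E = -30 + 5 = -25$)
$E V{\left(-45 - 2,26 \right)} = - 25 \left(-48 + 26\right) = \left(-25\right) \left(-22\right) = 550$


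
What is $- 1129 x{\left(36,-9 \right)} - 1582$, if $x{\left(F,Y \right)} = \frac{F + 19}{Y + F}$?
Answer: $- \frac{104809}{27} \approx -3881.8$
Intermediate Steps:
$x{\left(F,Y \right)} = \frac{19 + F}{F + Y}$
$- 1129 x{\left(36,-9 \right)} - 1582 = - 1129 \frac{19 + 36}{36 - 9} - 1582 = - 1129 \cdot \frac{1}{27} \cdot 55 - 1582 = \left(-1129\right) \frac{55}{27} - 1582 = - \frac{62095}{27} - 1582 = - \frac{104809}{27}$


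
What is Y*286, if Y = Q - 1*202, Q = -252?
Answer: -129844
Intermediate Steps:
Y = -454 (Y = -252 - 1*202 = -252 - 202 = -454)
Y*286 = -454*286 = -129844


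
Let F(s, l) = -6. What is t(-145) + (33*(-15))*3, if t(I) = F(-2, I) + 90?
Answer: -1401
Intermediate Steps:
t(I) = 84 (t(I) = -6 + 90 = 84)
t(-145) + (33*(-15))*3 = 84 + (33*(-15))*3 = 84 - 495*3 = 84 - 1485 = -1401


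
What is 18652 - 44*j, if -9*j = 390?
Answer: 61676/3 ≈ 20559.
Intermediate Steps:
j = -130/3 (j = -⅑*390 = -130/3 ≈ -43.333)
18652 - 44*j = 18652 - 44*(-130/3) = 18652 + 5720/3 = 61676/3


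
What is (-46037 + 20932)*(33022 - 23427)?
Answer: -240882475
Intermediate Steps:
(-46037 + 20932)*(33022 - 23427) = -25105*9595 = -240882475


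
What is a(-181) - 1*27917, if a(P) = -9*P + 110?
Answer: -26178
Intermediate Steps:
a(P) = 110 - 9*P
a(-181) - 1*27917 = (110 - 9*(-181)) - 1*27917 = (110 + 1629) - 27917 = 1739 - 27917 = -26178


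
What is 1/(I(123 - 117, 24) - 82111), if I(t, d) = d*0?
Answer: -1/82111 ≈ -1.2179e-5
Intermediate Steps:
I(t, d) = 0
1/(I(123 - 117, 24) - 82111) = 1/(0 - 82111) = 1/(-82111) = -1/82111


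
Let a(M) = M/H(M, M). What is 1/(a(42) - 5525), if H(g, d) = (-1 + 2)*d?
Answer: -1/5524 ≈ -0.00018103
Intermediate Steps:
H(g, d) = d (H(g, d) = 1*d = d)
a(M) = 1 (a(M) = M/M = 1)
1/(a(42) - 5525) = 1/(1 - 5525) = 1/(-5524) = -1/5524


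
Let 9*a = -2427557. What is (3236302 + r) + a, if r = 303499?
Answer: 29430652/9 ≈ 3.2701e+6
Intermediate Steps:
a = -2427557/9 (a = (⅑)*(-2427557) = -2427557/9 ≈ -2.6973e+5)
(3236302 + r) + a = (3236302 + 303499) - 2427557/9 = 3539801 - 2427557/9 = 29430652/9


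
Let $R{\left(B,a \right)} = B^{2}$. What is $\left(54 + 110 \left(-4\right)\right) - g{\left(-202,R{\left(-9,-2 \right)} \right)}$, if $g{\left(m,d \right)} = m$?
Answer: $-184$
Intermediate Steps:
$\left(54 + 110 \left(-4\right)\right) - g{\left(-202,R{\left(-9,-2 \right)} \right)} = \left(54 + 110 \left(-4\right)\right) - -202 = \left(54 - 440\right) + 202 = -386 + 202 = -184$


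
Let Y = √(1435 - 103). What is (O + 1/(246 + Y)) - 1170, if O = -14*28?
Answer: -15407527/9864 - √37/9864 ≈ -1562.0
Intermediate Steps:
Y = 6*√37 (Y = √1332 = 6*√37 ≈ 36.497)
O = -392
(O + 1/(246 + Y)) - 1170 = (-392 + 1/(246 + 6*√37)) - 1170 = -1562 + 1/(246 + 6*√37)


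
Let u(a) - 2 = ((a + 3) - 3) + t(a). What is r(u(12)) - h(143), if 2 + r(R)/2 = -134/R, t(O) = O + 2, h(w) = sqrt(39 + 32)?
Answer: -95/7 - sqrt(71) ≈ -21.998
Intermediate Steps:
h(w) = sqrt(71)
t(O) = 2 + O
u(a) = 4 + 2*a (u(a) = 2 + (((a + 3) - 3) + (2 + a)) = 2 + (((3 + a) - 3) + (2 + a)) = 2 + (a + (2 + a)) = 2 + (2 + 2*a) = 4 + 2*a)
r(R) = -4 - 268/R (r(R) = -4 + 2*(-134/R) = -4 - 268/R)
r(u(12)) - h(143) = (-4 - 268/(4 + 2*12)) - sqrt(71) = (-4 - 268/(4 + 24)) - sqrt(71) = (-4 - 268/28) - sqrt(71) = (-4 - 268*1/28) - sqrt(71) = (-4 - 67/7) - sqrt(71) = -95/7 - sqrt(71)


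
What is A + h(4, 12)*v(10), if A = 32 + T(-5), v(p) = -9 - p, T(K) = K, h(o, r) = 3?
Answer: -30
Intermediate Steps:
A = 27 (A = 32 - 5 = 27)
A + h(4, 12)*v(10) = 27 + 3*(-9 - 1*10) = 27 + 3*(-9 - 10) = 27 + 3*(-19) = 27 - 57 = -30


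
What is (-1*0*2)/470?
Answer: 0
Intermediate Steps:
(-1*0*2)/470 = (0*2)/470 = (1/470)*0 = 0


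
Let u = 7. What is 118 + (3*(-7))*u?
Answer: -29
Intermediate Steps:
118 + (3*(-7))*u = 118 + (3*(-7))*7 = 118 - 21*7 = 118 - 147 = -29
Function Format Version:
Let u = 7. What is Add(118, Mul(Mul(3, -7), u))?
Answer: -29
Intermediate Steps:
Add(118, Mul(Mul(3, -7), u)) = Add(118, Mul(Mul(3, -7), 7)) = Add(118, Mul(-21, 7)) = Add(118, -147) = -29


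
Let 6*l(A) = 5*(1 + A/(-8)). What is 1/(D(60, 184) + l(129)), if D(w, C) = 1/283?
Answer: -13584/171167 ≈ -0.079361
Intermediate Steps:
D(w, C) = 1/283
l(A) = ⅚ - 5*A/48 (l(A) = (5*(1 + A/(-8)))/6 = (5*(1 + A*(-⅛)))/6 = (5*(1 - A/8))/6 = (5 - 5*A/8)/6 = ⅚ - 5*A/48)
1/(D(60, 184) + l(129)) = 1/(1/283 + (⅚ - 5/48*129)) = 1/(1/283 + (⅚ - 215/16)) = 1/(1/283 - 605/48) = 1/(-171167/13584) = -13584/171167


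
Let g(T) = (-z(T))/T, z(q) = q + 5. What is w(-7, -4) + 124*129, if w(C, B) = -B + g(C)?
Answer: 111998/7 ≈ 16000.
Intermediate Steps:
z(q) = 5 + q
g(T) = (-5 - T)/T (g(T) = (-(5 + T))/T = (-5 - T)/T)
w(C, B) = -B + (-5 - C)/C
w(-7, -4) + 124*129 = (-1 - 1*(-4) - 5/(-7)) + 124*129 = (-1 + 4 - 5*(-⅐)) + 15996 = (-1 + 4 + 5/7) + 15996 = 26/7 + 15996 = 111998/7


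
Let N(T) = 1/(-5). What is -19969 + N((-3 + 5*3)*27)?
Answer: -99846/5 ≈ -19969.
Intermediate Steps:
N(T) = -⅕
-19969 + N((-3 + 5*3)*27) = -19969 - ⅕ = -99846/5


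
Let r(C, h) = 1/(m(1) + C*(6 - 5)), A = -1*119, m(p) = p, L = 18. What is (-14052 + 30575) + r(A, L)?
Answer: 1949713/118 ≈ 16523.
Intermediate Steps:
A = -119
r(C, h) = 1/(1 + C) (r(C, h) = 1/(1 + C*(6 - 5)) = 1/(1 + C*1) = 1/(1 + C))
(-14052 + 30575) + r(A, L) = (-14052 + 30575) + 1/(1 - 119) = 16523 + 1/(-118) = 16523 - 1/118 = 1949713/118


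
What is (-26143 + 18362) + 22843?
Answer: 15062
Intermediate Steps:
(-26143 + 18362) + 22843 = -7781 + 22843 = 15062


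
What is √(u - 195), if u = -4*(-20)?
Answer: I*√115 ≈ 10.724*I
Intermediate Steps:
u = 80
√(u - 195) = √(80 - 195) = √(-115) = I*√115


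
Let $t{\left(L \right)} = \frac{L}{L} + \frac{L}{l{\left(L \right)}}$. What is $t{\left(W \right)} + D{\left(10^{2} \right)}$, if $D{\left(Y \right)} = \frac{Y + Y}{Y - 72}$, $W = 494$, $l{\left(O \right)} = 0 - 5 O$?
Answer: $\frac{278}{35} \approx 7.9429$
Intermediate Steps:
$l{\left(O \right)} = - 5 O$
$D{\left(Y \right)} = \frac{2 Y}{-72 + Y}$
$t{\left(L \right)} = \frac{4}{5}$ ($t{\left(L \right)} = \frac{L}{L} + \frac{L}{\left(-5\right) L} = 1 + L \left(- \frac{1}{5 L}\right) = 1 - \frac{1}{5} = \frac{4}{5}$)
$t{\left(W \right)} + D{\left(10^{2} \right)} = \frac{4}{5} + \frac{2 \cdot 10^{2}}{-72 + 10^{2}} = \frac{4}{5} + 2 \cdot 100 \frac{1}{-72 + 100} = \frac{4}{5} + 2 \cdot 100 \cdot \frac{1}{28} = \frac{4}{5} + \frac{50}{7} = \frac{278}{35}$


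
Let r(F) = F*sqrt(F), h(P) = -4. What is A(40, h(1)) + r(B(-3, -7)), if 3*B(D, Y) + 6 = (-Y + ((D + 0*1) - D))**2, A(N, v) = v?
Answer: -4 + 43*sqrt(129)/9 ≈ 50.265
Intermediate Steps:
B(D, Y) = -2 + Y**2/3 (B(D, Y) = -2 + (-Y + ((D + 0*1) - D))**2/3 = -2 + (-Y + ((D + 0) - D))**2/3 = -2 + (-Y + (D - D))**2/3 = -2 + (-Y + 0)**2/3 = -2 + (-Y)**2/3 = -2 + Y**2/3)
r(F) = F**(3/2)
A(40, h(1)) + r(B(-3, -7)) = -4 + (-2 + (1/3)*(-7)**2)**(3/2) = -4 + (-2 + (1/3)*49)**(3/2) = -4 + (-2 + 49/3)**(3/2) = -4 + (43/3)**(3/2) = -4 + 43*sqrt(129)/9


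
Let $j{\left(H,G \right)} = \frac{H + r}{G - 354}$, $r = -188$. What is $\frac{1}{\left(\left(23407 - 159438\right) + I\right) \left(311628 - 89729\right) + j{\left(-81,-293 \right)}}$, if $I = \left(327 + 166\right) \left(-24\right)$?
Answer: $- \frac{647}{21228491738270} \approx -3.0478 \cdot 10^{-11}$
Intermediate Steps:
$j{\left(H,G \right)} = \frac{-188 + H}{-354 + G}$ ($j{\left(H,G \right)} = \frac{H - 188}{G - 354} = \frac{-188 + H}{-354 + G}$)
$I = -11832$ ($I = 493 \left(-24\right) = -11832$)
$\frac{1}{\left(\left(23407 - 159438\right) + I\right) \left(311628 - 89729\right) + j{\left(-81,-293 \right)}} = \frac{1}{\left(\left(23407 - 159438\right) - 11832\right) \left(311628 - 89729\right) + \frac{-188 - 81}{-354 - 293}} = \frac{1}{\left(\left(23407 - 159438\right) - 11832\right) 221899 + \frac{1}{-647} \left(-269\right)} = \frac{1}{\left(-136031 - 11832\right) 221899 - - \frac{269}{647}} = \frac{1}{\left(-147863\right) 221899 + \frac{269}{647}} = \frac{1}{-32810651837 + \frac{269}{647}} = \frac{1}{- \frac{21228491738270}{647}} = - \frac{647}{21228491738270}$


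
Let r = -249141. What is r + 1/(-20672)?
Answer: -5150242753/20672 ≈ -2.4914e+5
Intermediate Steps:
r + 1/(-20672) = -249141 + 1/(-20672) = -249141 - 1/20672 = -5150242753/20672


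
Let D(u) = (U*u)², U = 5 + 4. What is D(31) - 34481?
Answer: 43360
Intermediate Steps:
U = 9
D(u) = 81*u² (D(u) = (9*u)² = 81*u²)
D(31) - 34481 = 81*31² - 34481 = 81*961 - 34481 = 77841 - 34481 = 43360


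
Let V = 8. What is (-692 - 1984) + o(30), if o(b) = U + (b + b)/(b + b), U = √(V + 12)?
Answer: -2675 + 2*√5 ≈ -2670.5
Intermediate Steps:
U = 2*√5 (U = √(8 + 12) = √20 = 2*√5 ≈ 4.4721)
o(b) = 1 + 2*√5 (o(b) = 2*√5 + (b + b)/(b + b) = 2*√5 + (2*b)/((2*b)) = 2*√5 + (2*b)*(1/(2*b)) = 2*√5 + 1 = 1 + 2*√5)
(-692 - 1984) + o(30) = (-692 - 1984) + (1 + 2*√5) = -2676 + (1 + 2*√5) = -2675 + 2*√5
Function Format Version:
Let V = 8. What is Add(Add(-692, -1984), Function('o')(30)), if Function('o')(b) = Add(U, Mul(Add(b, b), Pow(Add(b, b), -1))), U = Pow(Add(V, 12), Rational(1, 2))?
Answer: Add(-2675, Mul(2, Pow(5, Rational(1, 2)))) ≈ -2670.5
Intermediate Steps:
U = Mul(2, Pow(5, Rational(1, 2))) (U = Pow(Add(8, 12), Rational(1, 2)) = Pow(20, Rational(1, 2)) = Mul(2, Pow(5, Rational(1, 2))) ≈ 4.4721)
Function('o')(b) = Add(1, Mul(2, Pow(5, Rational(1, 2)))) (Function('o')(b) = Add(Mul(2, Pow(5, Rational(1, 2))), Mul(Add(b, b), Pow(Add(b, b), -1))) = Add(Mul(2, Pow(5, Rational(1, 2))), Mul(Mul(2, b), Pow(Mul(2, b), -1))) = Add(Mul(2, Pow(5, Rational(1, 2))), Mul(Mul(2, b), Mul(Rational(1, 2), Pow(b, -1)))) = Add(Mul(2, Pow(5, Rational(1, 2))), 1) = Add(1, Mul(2, Pow(5, Rational(1, 2)))))
Add(Add(-692, -1984), Function('o')(30)) = Add(Add(-692, -1984), Add(1, Mul(2, Pow(5, Rational(1, 2))))) = Add(-2676, Add(1, Mul(2, Pow(5, Rational(1, 2))))) = Add(-2675, Mul(2, Pow(5, Rational(1, 2))))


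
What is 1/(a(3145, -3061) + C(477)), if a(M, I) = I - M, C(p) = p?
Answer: -1/5729 ≈ -0.00017455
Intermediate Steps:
1/(a(3145, -3061) + C(477)) = 1/((-3061 - 1*3145) + 477) = 1/((-3061 - 3145) + 477) = 1/(-6206 + 477) = 1/(-5729) = -1/5729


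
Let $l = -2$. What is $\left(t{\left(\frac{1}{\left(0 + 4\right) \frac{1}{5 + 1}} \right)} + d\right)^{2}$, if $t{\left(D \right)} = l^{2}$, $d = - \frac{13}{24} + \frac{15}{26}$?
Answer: $\frac{1585081}{97344} \approx 16.283$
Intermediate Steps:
$d = \frac{11}{312}$ ($d = \left(-13\right) \frac{1}{24} + 15 \cdot \frac{1}{26} = - \frac{13}{24} + \frac{15}{26} = \frac{11}{312} \approx 0.035256$)
$t{\left(D \right)} = 4$ ($t{\left(D \right)} = \left(-2\right)^{2} = 4$)
$\left(t{\left(\frac{1}{\left(0 + 4\right) \frac{1}{5 + 1}} \right)} + d\right)^{2} = \left(4 + \frac{11}{312}\right)^{2} = \left(\frac{1259}{312}\right)^{2} = \frac{1585081}{97344}$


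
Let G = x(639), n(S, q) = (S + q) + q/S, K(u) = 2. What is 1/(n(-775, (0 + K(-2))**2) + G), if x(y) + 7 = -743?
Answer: -775/1178779 ≈ -0.00065746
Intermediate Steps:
n(S, q) = S + q + q/S
x(y) = -750 (x(y) = -7 - 743 = -750)
G = -750
1/(n(-775, (0 + K(-2))**2) + G) = 1/((-775 + (0 + 2)**2 + (0 + 2)**2/(-775)) - 750) = 1/((-775 + 2**2 + 2**2*(-1/775)) - 750) = 1/((-775 + 4 + 4*(-1/775)) - 750) = 1/((-775 + 4 - 4/775) - 750) = 1/(-597529/775 - 750) = 1/(-1178779/775) = -775/1178779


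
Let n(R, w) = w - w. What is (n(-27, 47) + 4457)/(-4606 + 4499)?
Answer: -4457/107 ≈ -41.654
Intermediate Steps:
n(R, w) = 0
(n(-27, 47) + 4457)/(-4606 + 4499) = (0 + 4457)/(-4606 + 4499) = 4457/(-107) = 4457*(-1/107) = -4457/107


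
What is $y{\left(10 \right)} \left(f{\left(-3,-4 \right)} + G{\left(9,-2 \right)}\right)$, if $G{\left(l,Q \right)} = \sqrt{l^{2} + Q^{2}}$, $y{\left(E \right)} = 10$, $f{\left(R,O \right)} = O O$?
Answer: $160 + 10 \sqrt{85} \approx 252.2$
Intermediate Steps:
$f{\left(R,O \right)} = O^{2}$
$G{\left(l,Q \right)} = \sqrt{Q^{2} + l^{2}}$
$y{\left(10 \right)} \left(f{\left(-3,-4 \right)} + G{\left(9,-2 \right)}\right) = 10 \left(\left(-4\right)^{2} + \sqrt{\left(-2\right)^{2} + 9^{2}}\right) = 10 \left(16 + \sqrt{4 + 81}\right) = 10 \left(16 + \sqrt{85}\right) = 160 + 10 \sqrt{85}$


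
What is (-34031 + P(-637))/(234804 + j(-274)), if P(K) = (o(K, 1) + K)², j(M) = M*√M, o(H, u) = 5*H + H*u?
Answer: 116513560365/1378837231 + 271926505*I*√274/2757674462 ≈ 84.501 + 1.6322*I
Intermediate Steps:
j(M) = M^(3/2)
P(K) = 49*K² (P(K) = (K*(5 + 1) + K)² = (K*6 + K)² = (6*K + K)² = (7*K)² = 49*K²)
(-34031 + P(-637))/(234804 + j(-274)) = (-34031 + 49*(-637)²)/(234804 + (-274)^(3/2)) = (-34031 + 49*405769)/(234804 - 274*I*√274) = (-34031 + 19882681)/(234804 - 274*I*√274) = 19848650/(234804 - 274*I*√274)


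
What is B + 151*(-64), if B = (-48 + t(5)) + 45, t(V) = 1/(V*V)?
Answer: -241674/25 ≈ -9667.0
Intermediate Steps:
t(V) = V**(-2) (t(V) = 1/(V**2) = V**(-2))
B = -74/25 (B = (-48 + 5**(-2)) + 45 = (-48 + 1/25) + 45 = -1199/25 + 45 = -74/25 ≈ -2.9600)
B + 151*(-64) = -74/25 + 151*(-64) = -74/25 - 9664 = -241674/25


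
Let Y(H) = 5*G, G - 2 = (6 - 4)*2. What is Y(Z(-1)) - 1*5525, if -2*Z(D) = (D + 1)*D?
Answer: -5495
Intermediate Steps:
G = 6 (G = 2 + (6 - 4)*2 = 2 + 2*2 = 2 + 4 = 6)
Z(D) = -D*(1 + D)/2 (Z(D) = -(D + 1)*D/2 = -(1 + D)*D/2 = -D*(1 + D)/2)
Y(H) = 30 (Y(H) = 5*6 = 30)
Y(Z(-1)) - 1*5525 = 30 - 1*5525 = 30 - 5525 = -5495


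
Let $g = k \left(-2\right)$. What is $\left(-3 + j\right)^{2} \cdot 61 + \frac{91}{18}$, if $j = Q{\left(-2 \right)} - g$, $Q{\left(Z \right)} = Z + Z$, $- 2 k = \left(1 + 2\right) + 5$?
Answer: $\frac{247141}{18} \approx 13730.0$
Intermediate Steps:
$k = -4$ ($k = - \frac{\left(1 + 2\right) + 5}{2} = - \frac{3 + 5}{2} = \left(- \frac{1}{2}\right) 8 = -4$)
$Q{\left(Z \right)} = 2 Z$
$g = 8$ ($g = \left(-4\right) \left(-2\right) = 8$)
$j = -12$ ($j = 2 \left(-2\right) - 8 = -4 - 8 = -12$)
$\left(-3 + j\right)^{2} \cdot 61 + \frac{91}{18} = \left(-3 - 12\right)^{2} \cdot 61 + \frac{91}{18} = \left(-15\right)^{2} \cdot 61 + 91 \cdot \frac{1}{18} = 225 \cdot 61 + \frac{91}{18} = 13725 + \frac{91}{18} = \frac{247141}{18}$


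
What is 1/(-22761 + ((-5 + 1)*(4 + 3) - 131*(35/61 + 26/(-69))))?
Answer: -4209/96027500 ≈ -4.3831e-5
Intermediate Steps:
1/(-22761 + ((-5 + 1)*(4 + 3) - 131*(35/61 + 26/(-69)))) = 1/(-22761 + (-4*7 - 131*(35*(1/61) + 26*(-1/69)))) = 1/(-22761 + (-28 - 131*(35/61 - 26/69))) = 1/(-22761 + (-28 - 131*829/4209)) = 1/(-22761 + (-28 - 108599/4209)) = 1/(-22761 - 226451/4209) = 1/(-96027500/4209) = -4209/96027500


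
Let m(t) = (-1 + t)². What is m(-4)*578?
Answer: 14450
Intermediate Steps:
m(-4)*578 = (-1 - 4)²*578 = (-5)²*578 = 25*578 = 14450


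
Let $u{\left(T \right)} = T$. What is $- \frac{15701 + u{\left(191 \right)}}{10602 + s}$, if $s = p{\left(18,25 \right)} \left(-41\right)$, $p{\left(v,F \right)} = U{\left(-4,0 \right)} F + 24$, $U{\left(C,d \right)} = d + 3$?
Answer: $- \frac{15892}{6543} \approx -2.4289$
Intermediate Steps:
$U{\left(C,d \right)} = 3 + d$
$p{\left(v,F \right)} = 24 + 3 F$ ($p{\left(v,F \right)} = \left(3 + 0\right) F + 24 = 3 F + 24 = 24 + 3 F$)
$s = -4059$ ($s = \left(24 + 3 \cdot 25\right) \left(-41\right) = \left(24 + 75\right) \left(-41\right) = 99 \left(-41\right) = -4059$)
$- \frac{15701 + u{\left(191 \right)}}{10602 + s} = - \frac{15701 + 191}{10602 - 4059} = - \frac{15892}{6543}$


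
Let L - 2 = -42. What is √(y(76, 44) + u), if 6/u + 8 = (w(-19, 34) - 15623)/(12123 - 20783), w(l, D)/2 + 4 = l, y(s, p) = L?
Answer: 340*I*√1018609/53611 ≈ 6.4007*I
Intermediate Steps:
L = -40 (L = 2 - 42 = -40)
y(s, p) = -40
w(l, D) = -8 + 2*l
u = -51960/53611 (u = 6/(-8 + ((-8 + 2*(-19)) - 15623)/(12123 - 20783)) = 6/(-8 + ((-8 - 38) - 15623)/(-8660)) = 6/(-8 + (-46 - 15623)*(-1/8660)) = 6/(-8 - 15669*(-1/8660)) = 6/(-8 + 15669/8660) = 6/(-53611/8660) = 6*(-8660/53611) = -51960/53611 ≈ -0.96920)
√(y(76, 44) + u) = √(-40 - 51960/53611) = √(-2196400/53611) = 340*I*√1018609/53611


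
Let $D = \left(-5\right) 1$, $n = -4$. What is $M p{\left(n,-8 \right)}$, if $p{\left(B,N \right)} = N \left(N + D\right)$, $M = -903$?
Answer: $-93912$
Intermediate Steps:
$D = -5$
$p{\left(B,N \right)} = N \left(-5 + N\right)$ ($p{\left(B,N \right)} = N \left(N - 5\right) = N \left(-5 + N\right)$)
$M p{\left(n,-8 \right)} = - 903 \left(- 8 \left(-5 - 8\right)\right) = - 903 \left(\left(-8\right) \left(-13\right)\right) = \left(-903\right) 104 = -93912$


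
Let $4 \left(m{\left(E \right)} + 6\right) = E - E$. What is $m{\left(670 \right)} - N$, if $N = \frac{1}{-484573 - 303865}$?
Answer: $- \frac{4730627}{788438} \approx -6.0$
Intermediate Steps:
$N = - \frac{1}{788438}$ ($N = \frac{1}{-788438} = - \frac{1}{788438} \approx -1.2683 \cdot 10^{-6}$)
$m{\left(E \right)} = -6$ ($m{\left(E \right)} = -6 + \frac{E - E}{4} = -6 + \frac{1}{4} \cdot 0 = -6 + 0 = -6$)
$m{\left(670 \right)} - N = -6 - - \frac{1}{788438} = -6 + \frac{1}{788438} = - \frac{4730627}{788438}$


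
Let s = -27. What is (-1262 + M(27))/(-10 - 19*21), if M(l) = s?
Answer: 1289/409 ≈ 3.1516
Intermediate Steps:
M(l) = -27
(-1262 + M(27))/(-10 - 19*21) = (-1262 - 27)/(-10 - 19*21) = -1289/(-10 - 399) = -1289/(-409) = -1289*(-1/409) = 1289/409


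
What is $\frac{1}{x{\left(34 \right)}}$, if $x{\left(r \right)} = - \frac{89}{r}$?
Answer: $- \frac{34}{89} \approx -0.38202$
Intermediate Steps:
$\frac{1}{x{\left(34 \right)}} = \frac{1}{\left(-89\right) \frac{1}{34}} = \frac{1}{- \frac{89}{34}} = - \frac{34}{89}$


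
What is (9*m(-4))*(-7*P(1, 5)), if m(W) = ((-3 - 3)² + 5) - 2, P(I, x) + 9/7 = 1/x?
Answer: 13338/5 ≈ 2667.6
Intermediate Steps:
P(I, x) = -9/7 + 1/x
m(W) = 39 (m(W) = ((-6)² + 5) - 2 = (36 + 5) - 2 = 41 - 2 = 39)
(9*m(-4))*(-7*P(1, 5)) = (9*39)*(-7*(-9/7 + 1/5)) = 351*(-7*(-9/7 + ⅕)) = 351*(-7*(-38/35)) = 351*(38/5) = 13338/5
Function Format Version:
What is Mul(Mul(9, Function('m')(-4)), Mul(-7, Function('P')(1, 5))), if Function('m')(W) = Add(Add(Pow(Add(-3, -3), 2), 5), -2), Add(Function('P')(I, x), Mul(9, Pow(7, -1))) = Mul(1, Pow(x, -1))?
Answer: Rational(13338, 5) ≈ 2667.6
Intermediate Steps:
Function('P')(I, x) = Add(Rational(-9, 7), Pow(x, -1)) (Function('P')(I, x) = Add(Rational(-9, 7), Mul(1, Pow(x, -1))) = Add(Rational(-9, 7), Pow(x, -1)))
Function('m')(W) = 39 (Function('m')(W) = Add(Add(Pow(-6, 2), 5), -2) = Add(Add(36, 5), -2) = Add(41, -2) = 39)
Mul(Mul(9, Function('m')(-4)), Mul(-7, Function('P')(1, 5))) = Mul(Mul(9, 39), Mul(-7, Add(Rational(-9, 7), Pow(5, -1)))) = Mul(351, Mul(-7, Add(Rational(-9, 7), Rational(1, 5)))) = Mul(351, Mul(-7, Rational(-38, 35))) = Mul(351, Rational(38, 5)) = Rational(13338, 5)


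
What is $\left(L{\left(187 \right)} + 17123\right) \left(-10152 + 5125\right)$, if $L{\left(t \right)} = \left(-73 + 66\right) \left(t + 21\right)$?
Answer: $-78758009$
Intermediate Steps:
$L{\left(t \right)} = -147 - 7 t$ ($L{\left(t \right)} = - 7 \left(21 + t\right) = -147 - 7 t$)
$\left(L{\left(187 \right)} + 17123\right) \left(-10152 + 5125\right) = \left(\left(-147 - 1309\right) + 17123\right) \left(-10152 + 5125\right) = \left(\left(-147 - 1309\right) + 17123\right) \left(-5027\right) = \left(-1456 + 17123\right) \left(-5027\right) = 15667 \left(-5027\right) = -78758009$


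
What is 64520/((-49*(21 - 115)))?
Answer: 32260/2303 ≈ 14.008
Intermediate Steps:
64520/((-49*(21 - 115))) = 64520/((-49*(-94))) = 64520/4606 = 64520*(1/4606) = 32260/2303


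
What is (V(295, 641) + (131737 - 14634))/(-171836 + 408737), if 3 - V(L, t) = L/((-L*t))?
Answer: 25021649/50617847 ≈ 0.49432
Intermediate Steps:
V(L, t) = 3 + 1/t (V(L, t) = 3 - L/((-L*t)) = 3 - L*(-1/(L*t)) = 3 - (-1)/t = 3 + 1/t)
(V(295, 641) + (131737 - 14634))/(-171836 + 408737) = ((3 + 1/641) + (131737 - 14634))/(-171836 + 408737) = ((3 + 1/641) + 117103)/236901 = (1924/641 + 117103)*(1/236901) = (75064947/641)*(1/236901) = 25021649/50617847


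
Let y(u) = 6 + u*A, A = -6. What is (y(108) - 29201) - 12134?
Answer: -41977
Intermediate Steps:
y(u) = 6 - 6*u (y(u) = 6 + u*(-6) = 6 - 6*u)
(y(108) - 29201) - 12134 = ((6 - 6*108) - 29201) - 12134 = ((6 - 648) - 29201) - 12134 = (-642 - 29201) - 12134 = -29843 - 12134 = -41977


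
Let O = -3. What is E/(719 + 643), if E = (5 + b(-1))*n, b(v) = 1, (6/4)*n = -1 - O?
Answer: 4/681 ≈ 0.0058737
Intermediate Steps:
n = 4/3 (n = 2*(-1 - 1*(-3))/3 = 2*(-1 + 3)/3 = (⅔)*2 = 4/3 ≈ 1.3333)
E = 8 (E = (5 + 1)*(4/3) = 6*(4/3) = 8)
E/(719 + 643) = 8/(719 + 643) = 8/1362 = (1/1362)*8 = 4/681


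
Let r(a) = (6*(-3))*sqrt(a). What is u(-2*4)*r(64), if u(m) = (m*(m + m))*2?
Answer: -36864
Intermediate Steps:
r(a) = -18*sqrt(a)
u(m) = 4*m**2 (u(m) = (m*(2*m))*2 = (2*m**2)*2 = 4*m**2)
u(-2*4)*r(64) = (4*(-2*4)**2)*(-18*sqrt(64)) = (4*(-8)**2)*(-18*8) = (4*64)*(-144) = 256*(-144) = -36864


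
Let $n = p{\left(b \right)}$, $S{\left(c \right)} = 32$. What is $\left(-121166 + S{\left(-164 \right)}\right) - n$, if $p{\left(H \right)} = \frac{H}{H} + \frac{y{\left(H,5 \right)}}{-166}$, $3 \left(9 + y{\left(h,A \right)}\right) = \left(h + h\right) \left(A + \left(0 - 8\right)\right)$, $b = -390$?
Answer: $- \frac{20107639}{166} \approx -1.2113 \cdot 10^{5}$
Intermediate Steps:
$y{\left(h,A \right)} = -9 + \frac{2 h \left(-8 + A\right)}{3}$ ($y{\left(h,A \right)} = -9 + \frac{\left(h + h\right) \left(A + \left(0 - 8\right)\right)}{3} = -9 + \frac{2 h \left(A - 8\right)}{3} = -9 + \frac{2 h \left(-8 + A\right)}{3}$)
$p{\left(H \right)} = \frac{175}{166} + \frac{H}{83}$ ($p{\left(H \right)} = \frac{H}{H} + \frac{-9 - \frac{16 H}{3} + \frac{2}{3} \cdot 5 H}{-166} = 1 + \left(-9 - \frac{16 H}{3} + \frac{10 H}{3}\right) \left(- \frac{1}{166}\right) = 1 + \left(-9 - 2 H\right) \left(- \frac{1}{166}\right) = 1 + \left(\frac{9}{166} + \frac{H}{83}\right) = \frac{175}{166} + \frac{H}{83}$)
$n = - \frac{605}{166}$ ($n = \frac{175}{166} + \frac{1}{83} \left(-390\right) = \frac{175}{166} - \frac{390}{83} = - \frac{605}{166} \approx -3.6446$)
$\left(-121166 + S{\left(-164 \right)}\right) - n = \left(-121166 + 32\right) - - \frac{605}{166} = -121134 + \frac{605}{166} = - \frac{20107639}{166}$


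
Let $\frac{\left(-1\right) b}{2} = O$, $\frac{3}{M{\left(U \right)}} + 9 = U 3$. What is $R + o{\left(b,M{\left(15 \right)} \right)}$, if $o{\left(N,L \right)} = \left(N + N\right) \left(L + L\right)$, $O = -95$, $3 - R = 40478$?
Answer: $- \frac{121235}{3} \approx -40412.0$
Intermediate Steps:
$R = -40475$ ($R = 3 - 40478 = -40475$)
$M{\left(U \right)} = \frac{3}{-9 + 3 U}$ ($M{\left(U \right)} = \frac{3}{-9 + U 3} = \frac{3}{-9 + 3 U}$)
$b = 190$ ($b = \left(-2\right) \left(-95\right) = 190$)
$o{\left(N,L \right)} = 4 L N$ ($o{\left(N,L \right)} = 2 N 2 L = 4 L N$)
$R + o{\left(b,M{\left(15 \right)} \right)} = -40475 + 4 \frac{1}{-3 + 15} \cdot 190 = -40475 + 4 \cdot \frac{1}{12} \cdot 190 = -40475 + \frac{190}{3} = - \frac{121235}{3}$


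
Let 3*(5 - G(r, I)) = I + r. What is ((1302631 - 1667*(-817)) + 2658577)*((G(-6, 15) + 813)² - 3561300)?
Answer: -15421556095025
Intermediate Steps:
G(r, I) = 5 - I/3 - r/3 (G(r, I) = 5 - (I + r)/3 = 5 + (-I/3 - r/3) = 5 - I/3 - r/3)
((1302631 - 1667*(-817)) + 2658577)*((G(-6, 15) + 813)² - 3561300) = ((1302631 - 1667*(-817)) + 2658577)*(((5 - ⅓*15 - ⅓*(-6)) + 813)² - 3561300) = ((1302631 - 1*(-1361939)) + 2658577)*(((5 - 5 + 2) + 813)² - 3561300) = ((1302631 + 1361939) + 2658577)*((2 + 813)² - 3561300) = (2664570 + 2658577)*(815² - 3561300) = 5323147*(664225 - 3561300) = 5323147*(-2897075) = -15421556095025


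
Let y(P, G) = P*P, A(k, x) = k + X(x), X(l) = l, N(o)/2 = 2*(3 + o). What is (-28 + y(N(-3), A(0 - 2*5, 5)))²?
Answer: 784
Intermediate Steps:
N(o) = 12 + 4*o (N(o) = 2*(2*(3 + o)) = 2*(6 + 2*o) = 12 + 4*o)
A(k, x) = k + x
y(P, G) = P²
(-28 + y(N(-3), A(0 - 2*5, 5)))² = (-28 + (12 + 4*(-3))²)² = (-28 + (12 - 12)²)² = (-28 + 0²)² = (-28 + 0)² = (-28)² = 784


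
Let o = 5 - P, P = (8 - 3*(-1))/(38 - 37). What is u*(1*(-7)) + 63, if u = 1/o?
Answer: 385/6 ≈ 64.167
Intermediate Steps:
P = 11 (P = (8 + 3)/1 = 11*1 = 11)
o = -6 (o = 5 - 1*11 = 5 - 11 = -6)
u = -⅙ (u = 1/(-6) = -⅙ ≈ -0.16667)
u*(1*(-7)) + 63 = -(-7)/6 + 63 = -⅙*(-7) + 63 = 7/6 + 63 = 385/6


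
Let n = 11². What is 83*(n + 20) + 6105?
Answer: 17808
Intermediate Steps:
n = 121
83*(n + 20) + 6105 = 83*(121 + 20) + 6105 = 83*141 + 6105 = 11703 + 6105 = 17808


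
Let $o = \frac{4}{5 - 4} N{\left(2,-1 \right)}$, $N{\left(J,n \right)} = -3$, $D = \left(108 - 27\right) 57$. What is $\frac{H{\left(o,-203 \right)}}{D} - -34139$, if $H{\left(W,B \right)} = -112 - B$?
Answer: $\frac{157619854}{4617} \approx 34139.0$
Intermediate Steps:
$D = 4617$ ($D = 81 \cdot 57 = 4617$)
$o = -12$ ($o = \frac{4}{5 - 4} \left(-3\right) = \frac{4}{1} \left(-3\right) = 4 \cdot 1 \left(-3\right) = 4 \left(-3\right) = -12$)
$\frac{H{\left(o,-203 \right)}}{D} - -34139 = \frac{-112 - -203}{4617} - -34139 = \left(-112 + 203\right) \frac{1}{4617} + 34139 = 91 \cdot \frac{1}{4617} + 34139 = \frac{91}{4617} + 34139 = \frac{157619854}{4617}$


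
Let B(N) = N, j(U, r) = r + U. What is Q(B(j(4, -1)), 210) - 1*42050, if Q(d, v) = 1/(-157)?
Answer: -6601851/157 ≈ -42050.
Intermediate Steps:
j(U, r) = U + r
Q(d, v) = -1/157
Q(B(j(4, -1)), 210) - 1*42050 = -1/157 - 1*42050 = -1/157 - 42050 = -6601851/157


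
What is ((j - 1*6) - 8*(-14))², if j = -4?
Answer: 10404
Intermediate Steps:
((j - 1*6) - 8*(-14))² = ((-4 - 1*6) - 8*(-14))² = ((-4 - 6) + 112)² = (-10 + 112)² = 102² = 10404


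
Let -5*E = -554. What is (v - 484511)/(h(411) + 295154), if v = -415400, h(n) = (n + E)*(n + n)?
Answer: -4499555/3620368 ≈ -1.2428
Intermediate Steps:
E = 554/5 (E = -⅕*(-554) = 554/5 ≈ 110.80)
h(n) = 2*n*(554/5 + n) (h(n) = (n + 554/5)*(n + n) = (554/5 + n)*(2*n) = 2*n*(554/5 + n))
(v - 484511)/(h(411) + 295154) = (-415400 - 484511)/((⅖)*411*(554 + 5*411) + 295154) = -899911/((⅖)*411*(554 + 2055) + 295154) = -899911/((⅖)*411*2609 + 295154) = -899911/(2144598/5 + 295154) = -899911/3620368/5 = -899911*5/3620368 = -4499555/3620368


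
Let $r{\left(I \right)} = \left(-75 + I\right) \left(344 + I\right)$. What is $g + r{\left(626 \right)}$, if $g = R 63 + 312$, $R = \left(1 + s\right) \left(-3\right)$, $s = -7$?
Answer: $535916$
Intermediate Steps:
$R = 18$ ($R = \left(1 - 7\right) \left(-3\right) = \left(-6\right) \left(-3\right) = 18$)
$g = 1446$ ($g = 18 \cdot 63 + 312 = 1134 + 312 = 1446$)
$g + r{\left(626 \right)} = 1446 + \left(-25800 + 626^{2} + 269 \cdot 626\right) = 1446 + \left(-25800 + 391876 + 168394\right) = 1446 + 534470 = 535916$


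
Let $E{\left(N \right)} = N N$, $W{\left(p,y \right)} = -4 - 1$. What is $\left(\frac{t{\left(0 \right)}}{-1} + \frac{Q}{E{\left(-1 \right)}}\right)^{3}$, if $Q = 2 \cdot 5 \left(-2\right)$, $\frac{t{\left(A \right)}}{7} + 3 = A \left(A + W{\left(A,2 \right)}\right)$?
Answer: $1$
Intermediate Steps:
$W{\left(p,y \right)} = -5$ ($W{\left(p,y \right)} = -4 - 1 = -5$)
$E{\left(N \right)} = N^{2}$
$t{\left(A \right)} = -21 + 7 A \left(-5 + A\right)$ ($t{\left(A \right)} = -21 + 7 A \left(A - 5\right) = -21 + 7 A \left(-5 + A\right)$)
$Q = -20$ ($Q = 10 \left(-2\right) = -20$)
$\left(\frac{t{\left(0 \right)}}{-1} + \frac{Q}{E{\left(-1 \right)}}\right)^{3} = \left(\frac{-21 - 0 + 7 \cdot 0^{2}}{-1} - \frac{20}{\left(-1\right)^{2}}\right)^{3} = \left(\left(-21 + 0 + 7 \cdot 0\right) \left(-1\right) - \frac{20}{1}\right)^{3} = \left(\left(-21 + 0 + 0\right) \left(-1\right) - 20\right)^{3} = \left(\left(-21\right) \left(-1\right) - 20\right)^{3} = \left(21 - 20\right)^{3} = 1^{3} = 1$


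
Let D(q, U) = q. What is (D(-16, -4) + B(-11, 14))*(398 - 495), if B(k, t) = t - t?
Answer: 1552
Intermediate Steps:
B(k, t) = 0
(D(-16, -4) + B(-11, 14))*(398 - 495) = (-16 + 0)*(398 - 495) = -16*(-97) = 1552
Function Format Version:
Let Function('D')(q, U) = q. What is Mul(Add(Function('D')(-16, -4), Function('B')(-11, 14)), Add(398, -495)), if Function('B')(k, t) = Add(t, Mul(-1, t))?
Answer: 1552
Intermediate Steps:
Function('B')(k, t) = 0
Mul(Add(Function('D')(-16, -4), Function('B')(-11, 14)), Add(398, -495)) = Mul(Add(-16, 0), Add(398, -495)) = Mul(-16, -97) = 1552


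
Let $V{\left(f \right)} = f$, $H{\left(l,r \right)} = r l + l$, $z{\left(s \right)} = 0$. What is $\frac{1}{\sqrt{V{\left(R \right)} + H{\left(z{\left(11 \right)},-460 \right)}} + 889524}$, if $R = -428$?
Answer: $\frac{222381}{197813236751} - \frac{i \sqrt{107}}{395626473502} \approx 1.1242 \cdot 10^{-6} - 2.6146 \cdot 10^{-11} i$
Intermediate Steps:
$H{\left(l,r \right)} = l + l r$ ($H{\left(l,r \right)} = l r + l = l + l r$)
$\frac{1}{\sqrt{V{\left(R \right)} + H{\left(z{\left(11 \right)},-460 \right)}} + 889524} = \frac{1}{\sqrt{-428 + 0 \left(1 - 460\right)} + 889524} = \frac{1}{\sqrt{-428 + 0 \left(-459\right)} + 889524} = \frac{1}{\sqrt{-428 + 0} + 889524} = \frac{1}{\sqrt{-428} + 889524} = \frac{1}{2 i \sqrt{107} + 889524} = \frac{1}{889524 + 2 i \sqrt{107}}$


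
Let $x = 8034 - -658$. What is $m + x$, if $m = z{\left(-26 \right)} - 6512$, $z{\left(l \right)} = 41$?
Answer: $2221$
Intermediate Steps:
$x = 8692$ ($x = 8034 + 658 = 8692$)
$m = -6471$ ($m = 41 - 6512 = -6471$)
$m + x = -6471 + 8692 = 2221$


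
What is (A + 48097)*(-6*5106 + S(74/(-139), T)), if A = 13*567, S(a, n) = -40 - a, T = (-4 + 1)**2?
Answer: -236509450520/139 ≈ -1.7015e+9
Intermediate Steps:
T = 9 (T = (-3)**2 = 9)
A = 7371
(A + 48097)*(-6*5106 + S(74/(-139), T)) = (7371 + 48097)*(-6*5106 + (-40 - 74/(-139))) = 55468*(-30636 + (-40 - 74*(-1)/139)) = 55468*(-30636 + (-40 - 1*(-74/139))) = 55468*(-30636 + (-40 + 74/139)) = 55468*(-30636 - 5486/139) = 55468*(-4263890/139) = -236509450520/139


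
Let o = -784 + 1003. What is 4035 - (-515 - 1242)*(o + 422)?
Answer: 1130272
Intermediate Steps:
o = 219
4035 - (-515 - 1242)*(o + 422) = 4035 - (-515 - 1242)*(219 + 422) = 4035 - (-1757)*641 = 4035 - 1*(-1126237) = 4035 + 1126237 = 1130272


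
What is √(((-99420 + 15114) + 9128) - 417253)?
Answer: I*√492431 ≈ 701.73*I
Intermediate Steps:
√(((-99420 + 15114) + 9128) - 417253) = √((-84306 + 9128) - 417253) = √(-75178 - 417253) = √(-492431) = I*√492431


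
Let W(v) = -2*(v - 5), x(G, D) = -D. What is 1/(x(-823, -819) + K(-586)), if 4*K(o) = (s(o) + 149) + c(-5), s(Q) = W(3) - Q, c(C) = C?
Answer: 2/2005 ≈ 0.00099751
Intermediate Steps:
W(v) = 10 - 2*v (W(v) = -2*(-5 + v) = 10 - 2*v)
s(Q) = 4 - Q (s(Q) = (10 - 2*3) - Q = (10 - 6) - Q = 4 - Q)
K(o) = 37 - o/4 (K(o) = (((4 - o) + 149) - 5)/4 = ((153 - o) - 5)/4 = (148 - o)/4 = 37 - o/4)
1/(x(-823, -819) + K(-586)) = 1/(-1*(-819) + (37 - ¼*(-586))) = 1/(819 + (37 + 293/2)) = 1/(819 + 367/2) = 1/(2005/2) = 2/2005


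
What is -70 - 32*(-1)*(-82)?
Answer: -2694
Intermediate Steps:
-70 - 32*(-1)*(-82) = -70 + 32*(-82) = -70 - 2624 = -2694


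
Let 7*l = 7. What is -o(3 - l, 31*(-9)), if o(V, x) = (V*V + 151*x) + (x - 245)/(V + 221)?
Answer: 9394399/223 ≈ 42127.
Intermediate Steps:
l = 1 (l = (⅐)*7 = 1)
o(V, x) = V² + 151*x + (-245 + x)/(221 + V) (o(V, x) = (V² + 151*x) + (-245 + x)/(221 + V) = V² + 151*x + (-245 + x)/(221 + V))
-o(3 - l, 31*(-9)) = -(-245 + (3 - 1*1)³ + 221*(3 - 1*1)² + 33372*(31*(-9)) + 151*(3 - 1*1)*(31*(-9)))/(221 + (3 - 1*1)) = -(-245 + (3 - 1)³ + 221*(3 - 1)² + 33372*(-279) + 151*(3 - 1)*(-279))/(221 + (3 - 1)) = -(-245 + 2³ + 221*2² - 9310788 + 151*2*(-279))/(221 + 2) = -(-245 + 8 + 221*4 - 9310788 - 84258)/223 = -(-245 + 8 + 884 - 9310788 - 84258)/223 = -(-9394399)/223 = -1*(-9394399/223) = 9394399/223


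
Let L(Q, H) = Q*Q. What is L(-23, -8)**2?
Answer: 279841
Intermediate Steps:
L(Q, H) = Q**2
L(-23, -8)**2 = ((-23)**2)**2 = 529**2 = 279841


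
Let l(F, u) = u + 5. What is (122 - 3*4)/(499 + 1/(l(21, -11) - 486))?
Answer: 54120/245507 ≈ 0.22044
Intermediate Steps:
l(F, u) = 5 + u
(122 - 3*4)/(499 + 1/(l(21, -11) - 486)) = (122 - 3*4)/(499 + 1/((5 - 11) - 486)) = (122 - 12)/(499 + 1/(-6 - 486)) = 110/(499 + 1/(-492)) = 110/(499 - 1/492) = 110/(245507/492) = 110*(492/245507) = 54120/245507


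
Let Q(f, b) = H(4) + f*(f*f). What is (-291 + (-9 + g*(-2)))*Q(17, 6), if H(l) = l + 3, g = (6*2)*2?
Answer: -1712160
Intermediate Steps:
g = 24 (g = 12*2 = 24)
H(l) = 3 + l
Q(f, b) = 7 + f³ (Q(f, b) = (3 + 4) + f*(f*f) = 7 + f*f² = 7 + f³)
(-291 + (-9 + g*(-2)))*Q(17, 6) = (-291 + (-9 + 24*(-2)))*(7 + 17³) = (-291 + (-9 - 48))*(7 + 4913) = (-291 - 57)*4920 = -348*4920 = -1712160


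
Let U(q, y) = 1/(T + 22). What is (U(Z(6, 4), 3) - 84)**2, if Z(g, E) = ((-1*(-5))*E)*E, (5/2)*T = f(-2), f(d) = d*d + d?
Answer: 91604041/12996 ≈ 7048.6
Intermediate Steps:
f(d) = d + d**2 (f(d) = d**2 + d = d + d**2)
T = 4/5 (T = 2*(-2*(1 - 2))/5 = 2*(-2*(-1))/5 = (2/5)*2 = 4/5 ≈ 0.80000)
Z(g, E) = 5*E**2 (Z(g, E) = (5*E)*E = 5*E**2)
U(q, y) = 5/114 (U(q, y) = 1/(4/5 + 22) = 1/(114/5) = 5/114)
(U(Z(6, 4), 3) - 84)**2 = (5/114 - 84)**2 = (-9571/114)**2 = 91604041/12996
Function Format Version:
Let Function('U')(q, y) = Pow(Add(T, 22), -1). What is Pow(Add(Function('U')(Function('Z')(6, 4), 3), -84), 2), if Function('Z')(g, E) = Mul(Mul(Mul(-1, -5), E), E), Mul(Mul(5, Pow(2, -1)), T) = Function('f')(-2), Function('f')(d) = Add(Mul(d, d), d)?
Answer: Rational(91604041, 12996) ≈ 7048.6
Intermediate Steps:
Function('f')(d) = Add(d, Pow(d, 2)) (Function('f')(d) = Add(Pow(d, 2), d) = Add(d, Pow(d, 2)))
T = Rational(4, 5) (T = Mul(Rational(2, 5), Mul(-2, Add(1, -2))) = Mul(Rational(2, 5), Mul(-2, -1)) = Mul(Rational(2, 5), 2) = Rational(4, 5) ≈ 0.80000)
Function('Z')(g, E) = Mul(5, Pow(E, 2)) (Function('Z')(g, E) = Mul(Mul(5, E), E) = Mul(5, Pow(E, 2)))
Function('U')(q, y) = Rational(5, 114) (Function('U')(q, y) = Pow(Add(Rational(4, 5), 22), -1) = Pow(Rational(114, 5), -1) = Rational(5, 114))
Pow(Add(Function('U')(Function('Z')(6, 4), 3), -84), 2) = Pow(Add(Rational(5, 114), -84), 2) = Pow(Rational(-9571, 114), 2) = Rational(91604041, 12996)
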